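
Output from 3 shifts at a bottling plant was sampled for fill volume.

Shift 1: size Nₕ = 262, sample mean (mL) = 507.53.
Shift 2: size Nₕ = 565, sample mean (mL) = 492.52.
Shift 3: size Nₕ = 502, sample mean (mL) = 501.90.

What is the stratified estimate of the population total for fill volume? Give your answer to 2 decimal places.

Estimate total by summing Nₕ·x̄ₕ over strata.
262·507.53 + 565·492.52 + 502·501.90 = 132972.86 + 278273.8 + 251953.8 = 663200.46.

663200.46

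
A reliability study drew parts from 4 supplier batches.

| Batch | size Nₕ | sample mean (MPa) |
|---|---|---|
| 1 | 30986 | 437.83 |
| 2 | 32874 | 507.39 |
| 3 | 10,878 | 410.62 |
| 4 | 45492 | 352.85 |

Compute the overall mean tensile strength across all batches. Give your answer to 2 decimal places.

422.23

N = 120230; weights Wₕ = Nₕ/N = (0.2577, 0.2734, 0.0905, 0.3784).
x̄_st = Σ Wₕ·x̄ₕ = 0.2577·437.83 + 0.2734·507.39 + 0.0905·410.62 + 0.3784·352.85 ≈ 422.2334...
→ 422.23.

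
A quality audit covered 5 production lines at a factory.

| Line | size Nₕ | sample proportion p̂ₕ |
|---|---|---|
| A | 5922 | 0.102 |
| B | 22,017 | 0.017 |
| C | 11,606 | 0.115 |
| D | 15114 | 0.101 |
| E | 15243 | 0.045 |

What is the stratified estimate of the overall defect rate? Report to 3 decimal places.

N = 5922 + 22017 + 11606 + 15114 + 15243 = 69902.
Overall proportion = Σ (Nₕ/N)·p̂ₕ.
Σ Nₕp̂ₕ = 604.044 + 374.289 + 1334.69 + 1526.514 + 685.935 = 4525.472.
4525.472 / 69902 = 0.06474... → 0.065.

0.065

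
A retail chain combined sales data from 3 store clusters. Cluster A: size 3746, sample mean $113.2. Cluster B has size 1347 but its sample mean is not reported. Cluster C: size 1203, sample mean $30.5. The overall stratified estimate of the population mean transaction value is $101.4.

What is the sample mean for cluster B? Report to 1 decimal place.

N = 3746 + 1347 + 1203 = 6296.
Overall total = μ·N = 101.4·6296 = 638414.4.
Subtract the known strata: 3746·113.2 + 1203·30.5 = 460738.7.
Remaining total for cluster B: 638414.4 − 460738.7 = 177675.7.
Divide by its size: 177675.7 / 1347 = 131.905... → 131.9.

131.9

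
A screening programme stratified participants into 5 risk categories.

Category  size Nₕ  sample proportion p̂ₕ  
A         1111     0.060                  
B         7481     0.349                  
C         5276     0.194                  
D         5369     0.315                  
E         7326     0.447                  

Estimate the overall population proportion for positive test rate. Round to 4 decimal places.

N = 1111 + 7481 + 5276 + 5369 + 7326 = 26563.
Overall proportion = Σ (Nₕ/N)·p̂ₕ.
Σ Nₕp̂ₕ = 66.66 + 2610.869 + 1023.544 + 1691.235 + 3274.722 = 8667.03.
8667.03 / 26563 = 0.326282... → 0.3263.

0.3263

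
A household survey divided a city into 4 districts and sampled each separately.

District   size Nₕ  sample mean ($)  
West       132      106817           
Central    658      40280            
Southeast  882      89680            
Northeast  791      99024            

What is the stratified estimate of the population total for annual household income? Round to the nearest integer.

Estimate total by summing Nₕ·x̄ₕ over strata.
132·106817 + 658·40280 + 882·89680 + 791·99024 = 14099844 + 26504240 + 79097760 + 78327984 = 198029828.

198029828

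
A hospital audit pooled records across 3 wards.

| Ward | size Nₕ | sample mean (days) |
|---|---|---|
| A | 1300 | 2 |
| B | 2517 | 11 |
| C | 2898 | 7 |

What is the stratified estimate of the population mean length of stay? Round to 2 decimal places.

x̄_st = (Σ Nₕx̄ₕ) / (Σ Nₕ) = (1300·2 + 2517·11 + 2898·7) / 6715
= 50573 / 6715 = 7.5313... → 7.53.

7.53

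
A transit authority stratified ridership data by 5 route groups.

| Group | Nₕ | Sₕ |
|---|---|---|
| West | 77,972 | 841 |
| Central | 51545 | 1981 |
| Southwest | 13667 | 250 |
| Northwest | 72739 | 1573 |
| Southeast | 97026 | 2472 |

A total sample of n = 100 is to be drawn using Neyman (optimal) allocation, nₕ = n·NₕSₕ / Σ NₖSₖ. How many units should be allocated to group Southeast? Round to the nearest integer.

Σ NₕSₕ = 77972·841 + 51545·1981 + 13667·250 + 72739·1573 + 97026·2472 = 525368566.
Share for Southeast: 239848272/525368566 = 0.45653.
n_Southeast = 100 × 0.45653 = 45.653... → 46.

46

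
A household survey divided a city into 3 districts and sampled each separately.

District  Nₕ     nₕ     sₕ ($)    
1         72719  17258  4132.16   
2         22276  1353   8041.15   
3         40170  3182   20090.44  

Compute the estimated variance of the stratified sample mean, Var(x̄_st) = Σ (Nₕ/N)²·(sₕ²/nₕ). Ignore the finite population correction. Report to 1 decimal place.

N = 135165; Wₕ = Nₕ/N.
district 1: (72719/135165)²·4132.16²/17258 = 286.3724
district 2: (22276/135165)²·8041.15²/1353 = 1298.0292
district 3: (40170/135165)²·20090.44²/3182 = 11203.5044
Sum = 12787.9059 → 12787.9.

12787.9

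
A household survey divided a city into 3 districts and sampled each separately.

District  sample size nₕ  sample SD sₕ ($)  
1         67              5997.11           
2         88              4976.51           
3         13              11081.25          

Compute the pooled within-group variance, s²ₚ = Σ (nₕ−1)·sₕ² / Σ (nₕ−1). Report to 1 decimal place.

36374864.2

1: (67−1)·5997.11² = 66·35965328.3521 = 2373711671.2386
2: (88−1)·4976.51² = 87·24765651.7801 = 2154611704.8687
3: (13−1)·11081.25² = 12·122794101.5625 = 1473529218.75
Numerator = 6001852594.8573; denominator = Σ(nₕ−1) = 165.
s²ₚ = 6001852594.8573/165 = 36374864.211... → 36374864.2.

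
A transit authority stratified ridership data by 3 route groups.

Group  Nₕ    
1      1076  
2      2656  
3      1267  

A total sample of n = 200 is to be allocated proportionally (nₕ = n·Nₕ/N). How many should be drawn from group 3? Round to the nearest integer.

51

Share of group 3 = 1267/4999 = 0.25345.
Allocate 200 × 0.25345 = 50.690... → 51.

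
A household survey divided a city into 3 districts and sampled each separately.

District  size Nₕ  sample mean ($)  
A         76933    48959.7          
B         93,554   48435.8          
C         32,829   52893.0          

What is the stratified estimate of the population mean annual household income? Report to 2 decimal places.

N = 203316; weights Wₕ = Nₕ/N = (0.3784, 0.4601, 0.1615).
x̄_st = Σ Wₕ·x̄ₕ = 0.3784·48959.7 + 0.4601·48435.8 + 0.1615·52893.0 ≈ 49353.7337...
→ 49353.73.

49353.73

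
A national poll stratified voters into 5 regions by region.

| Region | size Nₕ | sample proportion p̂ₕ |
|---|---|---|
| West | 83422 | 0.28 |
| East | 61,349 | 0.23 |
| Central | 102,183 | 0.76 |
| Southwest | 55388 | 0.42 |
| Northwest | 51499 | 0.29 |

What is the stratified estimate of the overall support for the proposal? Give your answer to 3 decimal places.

0.433

Wₕ = Nₕ/N with N = 353841: 0.2358, 0.1734, 0.2888, 0.1565, 0.1455.
p̂_st = 0.2358·0.28 + 0.1734·0.23 + 0.2888·0.76 + 0.1565·0.42 + 0.1455·0.29 ≈ 0.43332... → 0.433.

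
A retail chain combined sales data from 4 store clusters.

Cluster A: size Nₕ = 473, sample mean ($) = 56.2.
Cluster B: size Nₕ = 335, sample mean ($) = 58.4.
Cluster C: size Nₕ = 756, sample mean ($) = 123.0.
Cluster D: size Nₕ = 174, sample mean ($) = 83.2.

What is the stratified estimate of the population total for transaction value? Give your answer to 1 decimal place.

A: 473·56.2 = 26582.6
B: 335·58.4 = 19564
C: 756·123.0 = 92988
D: 174·83.2 = 14476.8
τ̂ = Σ Nₕx̄ₕ = 153611.4.

153611.4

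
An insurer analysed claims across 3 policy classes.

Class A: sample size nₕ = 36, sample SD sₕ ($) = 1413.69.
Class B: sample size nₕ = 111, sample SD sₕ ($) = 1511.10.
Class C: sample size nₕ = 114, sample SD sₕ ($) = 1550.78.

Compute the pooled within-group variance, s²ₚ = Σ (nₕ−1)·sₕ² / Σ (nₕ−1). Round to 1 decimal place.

Degrees of freedom: 35 + 110 + 113 = 258.
Σ(nₕ−1)sₕ² = 35·1998519.4161 + 110·2283423.21 + 113·2404918.6084 = 592880535.4127.
s²ₚ = 592880535.4127 / 258 = 2297986.571... → 2297986.6.

2297986.6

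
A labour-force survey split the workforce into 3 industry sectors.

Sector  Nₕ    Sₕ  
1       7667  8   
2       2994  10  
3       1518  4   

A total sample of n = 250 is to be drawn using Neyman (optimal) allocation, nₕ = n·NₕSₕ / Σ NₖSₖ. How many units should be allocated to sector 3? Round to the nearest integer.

16

Σ NₕSₕ = 7667·8 + 2994·10 + 1518·4 = 97348.
Share for 3: 6072/97348 = 0.06237.
n_3 = 250 × 0.06237 = 15.594... → 16.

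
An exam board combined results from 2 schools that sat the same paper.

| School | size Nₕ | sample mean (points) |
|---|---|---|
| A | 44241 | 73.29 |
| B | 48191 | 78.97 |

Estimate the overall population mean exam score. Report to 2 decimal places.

76.25

N = 44241 + 48191 = 92432.
The stratified mean weights each stratum mean by its population share Nₕ/N.
Σ Nₕx̄ₕ = 44241·73.29 + 48191·78.97 = 3242422.89 + 3805643.27 = 7048066.16.
Divide by N: 7048066.16 / 92432 = 76.2514... → 76.25.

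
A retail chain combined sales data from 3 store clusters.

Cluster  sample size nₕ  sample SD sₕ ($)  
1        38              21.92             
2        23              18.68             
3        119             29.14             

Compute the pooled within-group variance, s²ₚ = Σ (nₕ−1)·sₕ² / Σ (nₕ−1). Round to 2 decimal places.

1: (38−1)·21.92² = 37·480.4864 = 17777.9968
2: (23−1)·18.68² = 22·348.9424 = 7676.7328
3: (119−1)·29.14² = 118·849.1396 = 100198.4728
Numerator = 125653.2024; denominator = Σ(nₕ−1) = 177.
s²ₚ = 125653.2024/177 = 709.9051... → 709.91.

709.91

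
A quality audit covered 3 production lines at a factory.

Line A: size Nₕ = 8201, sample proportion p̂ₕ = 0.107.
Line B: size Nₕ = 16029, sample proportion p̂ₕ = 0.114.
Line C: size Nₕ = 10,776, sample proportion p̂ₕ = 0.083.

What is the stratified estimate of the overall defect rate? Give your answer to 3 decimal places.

0.103

Wₕ = Nₕ/N with N = 35006: 0.2343, 0.4579, 0.3078.
p̂_st = 0.2343·0.107 + 0.4579·0.114 + 0.3078·0.083 ≈ 0.10282... → 0.103.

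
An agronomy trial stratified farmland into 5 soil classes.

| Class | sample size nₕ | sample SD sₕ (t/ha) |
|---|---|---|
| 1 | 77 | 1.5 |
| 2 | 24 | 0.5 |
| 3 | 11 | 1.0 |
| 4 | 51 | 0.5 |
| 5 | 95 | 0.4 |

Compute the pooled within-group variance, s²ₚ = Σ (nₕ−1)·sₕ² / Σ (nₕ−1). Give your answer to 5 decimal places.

Degrees of freedom: 76 + 23 + 10 + 50 + 94 = 253.
Σ(nₕ−1)sₕ² = 76·2.25 + 23·0.25 + 10·1 + 50·0.25 + 94·0.16 = 214.29.
s²ₚ = 214.29 / 253 = 0.8469960... → 0.84700.

0.84700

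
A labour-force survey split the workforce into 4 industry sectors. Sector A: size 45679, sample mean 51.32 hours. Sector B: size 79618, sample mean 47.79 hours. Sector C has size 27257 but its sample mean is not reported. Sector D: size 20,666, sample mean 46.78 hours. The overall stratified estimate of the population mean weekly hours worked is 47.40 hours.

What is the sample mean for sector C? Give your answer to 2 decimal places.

N = 45679 + 79618 + 27257 + 20666 = 173220.
Overall total = μ·N = 47.40·173220 = 8210628.
Subtract the known strata: 45679·51.32 + 79618·47.79 + 20666·46.78 = 7115945.98.
Remaining total for sector C: 8210628 − 7115945.98 = 1094682.02.
Divide by its size: 1094682.02 / 27257 = 40.1615... → 40.16.

40.16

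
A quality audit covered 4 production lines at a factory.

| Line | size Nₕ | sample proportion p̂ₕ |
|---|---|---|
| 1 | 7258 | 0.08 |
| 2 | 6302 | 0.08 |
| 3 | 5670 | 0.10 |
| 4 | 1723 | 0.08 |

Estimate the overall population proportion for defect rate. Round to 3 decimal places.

0.085

N = 7258 + 6302 + 5670 + 1723 = 20953.
Overall proportion = Σ (Nₕ/N)·p̂ₕ.
Σ Nₕp̂ₕ = 580.64 + 504.16 + 567 + 137.84 = 1789.64.
1789.64 / 20953 = 0.08541... → 0.085.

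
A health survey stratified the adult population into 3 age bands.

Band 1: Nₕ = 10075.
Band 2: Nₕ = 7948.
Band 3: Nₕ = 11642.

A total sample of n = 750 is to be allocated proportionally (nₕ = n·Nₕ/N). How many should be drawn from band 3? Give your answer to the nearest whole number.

294

N = 10075 + 7948 + 11642 = 29665.
n_3 = 750·11642/29665 = 294.337... → 294.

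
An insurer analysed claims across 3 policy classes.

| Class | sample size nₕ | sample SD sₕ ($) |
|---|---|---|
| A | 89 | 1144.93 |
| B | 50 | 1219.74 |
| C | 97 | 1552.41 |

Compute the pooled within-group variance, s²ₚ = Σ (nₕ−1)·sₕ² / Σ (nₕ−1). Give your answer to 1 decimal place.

A: (89−1)·1144.93² = 88·1310864.7049 = 115356094.0312
B: (50−1)·1219.74² = 49·1487765.6676 = 72900517.7124
C: (97−1)·1552.41² = 96·2409976.8081 = 231357773.5776
Numerator = 419614385.3212; denominator = Σ(nₕ−1) = 233.
s²ₚ = 419614385.3212/233 = 1800920.109... → 1800920.1.

1800920.1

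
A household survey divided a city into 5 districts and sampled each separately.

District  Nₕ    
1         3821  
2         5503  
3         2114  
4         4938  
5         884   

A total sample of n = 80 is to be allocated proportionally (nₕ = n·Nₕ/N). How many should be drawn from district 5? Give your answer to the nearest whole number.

4

N = 3821 + 5503 + 2114 + 4938 + 884 = 17260.
n_5 = 80·884/17260 = 4.097... → 4.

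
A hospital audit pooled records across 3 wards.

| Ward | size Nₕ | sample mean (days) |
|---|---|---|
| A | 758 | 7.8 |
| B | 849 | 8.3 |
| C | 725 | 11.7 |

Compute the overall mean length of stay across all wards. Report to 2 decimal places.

N = 758 + 849 + 725 = 2332.
The stratified mean weights each stratum mean by its population share Nₕ/N.
Σ Nₕx̄ₕ = 758·7.8 + 849·8.3 + 725·11.7 = 5912.4 + 7046.7 + 8482.5 = 21441.6.
Divide by N: 21441.6 / 2332 = 9.1945... → 9.19.

9.19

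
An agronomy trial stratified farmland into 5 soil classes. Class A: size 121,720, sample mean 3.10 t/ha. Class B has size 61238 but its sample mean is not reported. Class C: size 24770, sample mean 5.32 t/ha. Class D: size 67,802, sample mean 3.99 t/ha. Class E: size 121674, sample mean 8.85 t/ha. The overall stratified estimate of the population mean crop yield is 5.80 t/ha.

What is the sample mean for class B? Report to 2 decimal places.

N = 121720 + 61238 + 24770 + 67802 + 121674 = 397204.
Overall total = μ·N = 5.80·397204 = 2303783.2.
Subtract the known strata: 121720·3.10 + 24770·5.32 + 67802·3.99 + 121674·8.85 = 1856453.28.
Remaining total for class B: 2303783.2 − 1856453.28 = 447329.92.
Divide by its size: 447329.92 / 61238 = 7.3048... → 7.30.

7.30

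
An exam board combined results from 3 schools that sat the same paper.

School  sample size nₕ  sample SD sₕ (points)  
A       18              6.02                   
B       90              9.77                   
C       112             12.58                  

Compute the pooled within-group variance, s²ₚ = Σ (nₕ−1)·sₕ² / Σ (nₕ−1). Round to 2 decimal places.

Degrees of freedom: 17 + 89 + 111 = 217.
Σ(nₕ−1)sₕ² = 17·36.2404 + 89·95.4529 + 111·158.2564 = 26677.8553.
s²ₚ = 26677.8553 / 217 = 122.9394... → 122.94.

122.94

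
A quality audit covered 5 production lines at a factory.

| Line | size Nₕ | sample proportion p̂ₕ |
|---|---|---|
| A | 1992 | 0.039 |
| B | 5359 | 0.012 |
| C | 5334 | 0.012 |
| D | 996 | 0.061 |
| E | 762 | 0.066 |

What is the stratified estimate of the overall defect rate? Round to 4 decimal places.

0.0220

N = 1992 + 5359 + 5334 + 996 + 762 = 14443.
Overall proportion = Σ (Nₕ/N)·p̂ₕ.
Σ Nₕp̂ₕ = 77.688 + 64.308 + 64.008 + 60.756 + 50.292 = 317.052.
317.052 / 14443 = 0.021952... → 0.0220.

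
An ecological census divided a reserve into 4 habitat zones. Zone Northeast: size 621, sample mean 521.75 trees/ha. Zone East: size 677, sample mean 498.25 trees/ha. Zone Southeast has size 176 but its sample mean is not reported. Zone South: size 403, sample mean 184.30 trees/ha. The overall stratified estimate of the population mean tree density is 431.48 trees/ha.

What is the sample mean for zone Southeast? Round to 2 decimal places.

422.12

Σ Nₕx̄ₕ = N·μ, so 176·x̄_Southeast = 1877·431.48 − (621·521.75 + 677·498.25 + 403·184.30).
= 809887.96 − 735594.9 = 74293.06.
x̄_Southeast = 74293.06 / 176 = 422.1197... → 422.12.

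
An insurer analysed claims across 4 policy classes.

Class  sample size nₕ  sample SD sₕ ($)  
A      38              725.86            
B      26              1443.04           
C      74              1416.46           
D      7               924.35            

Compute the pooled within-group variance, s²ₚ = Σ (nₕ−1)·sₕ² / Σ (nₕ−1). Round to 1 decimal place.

A: (38−1)·725.86² = 37·526872.7396 = 19494291.3652
B: (26−1)·1443.04² = 25·2082364.4416 = 52059111.04
C: (74−1)·1416.46² = 73·2006358.9316 = 146464202.0068
D: (7−1)·924.35² = 6·854422.9225 = 5126537.535
Numerator = 223144141.947; denominator = Σ(nₕ−1) = 141.
s²ₚ = 223144141.947/141 = 1582582.567 → 1582582.6.

1582582.6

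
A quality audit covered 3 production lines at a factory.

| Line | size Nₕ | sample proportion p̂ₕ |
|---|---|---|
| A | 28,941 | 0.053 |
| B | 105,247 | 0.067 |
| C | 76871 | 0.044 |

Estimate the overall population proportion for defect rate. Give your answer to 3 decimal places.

N = 28941 + 105247 + 76871 = 211059.
Overall proportion = Σ (Nₕ/N)·p̂ₕ.
Σ Nₕp̂ₕ = 1533.873 + 7051.549 + 3382.324 = 11967.746.
11967.746 / 211059 = 0.05670... → 0.057.

0.057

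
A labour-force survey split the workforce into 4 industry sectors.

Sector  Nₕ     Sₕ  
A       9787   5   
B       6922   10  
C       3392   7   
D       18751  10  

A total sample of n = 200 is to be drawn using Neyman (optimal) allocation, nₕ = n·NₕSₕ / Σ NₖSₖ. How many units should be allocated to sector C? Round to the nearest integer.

14

Σ NₕSₕ = 9787·5 + 6922·10 + 3392·7 + 18751·10 = 329409.
Share for C: 23744/329409 = 0.07208.
n_C = 200 × 0.07208 = 14.416... → 14.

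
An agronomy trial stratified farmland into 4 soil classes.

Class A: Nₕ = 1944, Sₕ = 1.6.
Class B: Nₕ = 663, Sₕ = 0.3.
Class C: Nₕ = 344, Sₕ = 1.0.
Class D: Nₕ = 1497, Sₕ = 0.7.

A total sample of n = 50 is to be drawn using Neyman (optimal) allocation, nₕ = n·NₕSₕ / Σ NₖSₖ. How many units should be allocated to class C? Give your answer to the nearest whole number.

4

Σ NₕSₕ = 1944·1.6 + 663·0.3 + 344·1.0 + 1497·0.7 = 4701.2.
Share for C: 344/4701.2 = 0.07317.
n_C = 50 × 0.07317 = 3.659... → 4.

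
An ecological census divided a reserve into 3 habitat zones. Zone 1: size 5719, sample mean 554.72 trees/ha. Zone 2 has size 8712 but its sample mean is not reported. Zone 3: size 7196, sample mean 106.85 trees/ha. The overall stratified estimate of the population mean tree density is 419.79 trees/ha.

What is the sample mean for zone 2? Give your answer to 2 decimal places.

Σ Nₕx̄ₕ = N·μ, so 8712·x̄_2 = 21627·419.79 − (5719·554.72 + 7196·106.85).
= 9078798.33 − 3941336.28 = 5137462.05.
x̄_2 = 5137462.05 / 8712 = 589.6995... → 589.70.

589.70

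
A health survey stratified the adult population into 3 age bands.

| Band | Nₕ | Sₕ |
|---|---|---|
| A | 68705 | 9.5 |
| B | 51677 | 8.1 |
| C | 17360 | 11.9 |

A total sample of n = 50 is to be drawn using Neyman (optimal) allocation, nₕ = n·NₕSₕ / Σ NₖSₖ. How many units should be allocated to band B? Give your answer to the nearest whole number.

16

A: NₕSₕ = 68705·9.5 = 652697.5
B: NₕSₕ = 51677·8.1 = 418583.7
C: NₕSₕ = 17360·11.9 = 206584
Σ NₕSₕ = 1277865.2.
n_B = 50·418583.7/1277865.2 = 16.378... → 16.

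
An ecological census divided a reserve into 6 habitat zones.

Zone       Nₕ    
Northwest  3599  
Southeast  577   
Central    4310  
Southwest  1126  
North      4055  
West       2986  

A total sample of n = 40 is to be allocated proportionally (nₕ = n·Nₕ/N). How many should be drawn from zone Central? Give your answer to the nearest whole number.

10

N = 3599 + 577 + 4310 + 1126 + 4055 + 2986 = 16653.
n_Central = 40·4310/16653 = 10.352... → 10.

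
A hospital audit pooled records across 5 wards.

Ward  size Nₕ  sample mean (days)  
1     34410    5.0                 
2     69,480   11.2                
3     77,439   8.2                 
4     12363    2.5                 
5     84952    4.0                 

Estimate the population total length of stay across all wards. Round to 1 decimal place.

1955941.3

Estimate total by summing Nₕ·x̄ₕ over strata.
34410·5.0 + 69480·11.2 + 77439·8.2 + 12363·2.5 + 84952·4.0 = 172050 + 778176 + 634999.8 + 30907.5 + 339808 = 1955941.3.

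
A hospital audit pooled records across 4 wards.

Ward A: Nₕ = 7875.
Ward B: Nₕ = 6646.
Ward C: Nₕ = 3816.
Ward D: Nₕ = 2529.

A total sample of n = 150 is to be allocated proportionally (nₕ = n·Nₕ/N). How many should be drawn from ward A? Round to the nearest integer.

57

N = 7875 + 6646 + 3816 + 2529 = 20866.
n_A = 150·7875/20866 = 56.611... → 57.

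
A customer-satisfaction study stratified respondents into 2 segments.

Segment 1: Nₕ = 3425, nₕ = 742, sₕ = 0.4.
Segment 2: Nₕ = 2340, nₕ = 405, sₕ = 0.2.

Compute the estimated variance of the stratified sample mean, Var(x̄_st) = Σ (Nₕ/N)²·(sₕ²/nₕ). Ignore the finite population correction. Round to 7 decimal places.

0.0000924

N = 5765. Term for each stratum: Wₕ²sₕ²/nₕ.
Var(x̄_st) = 0.0000761095 + 0.0000162719 = 0.0000923813 → 0.0000924.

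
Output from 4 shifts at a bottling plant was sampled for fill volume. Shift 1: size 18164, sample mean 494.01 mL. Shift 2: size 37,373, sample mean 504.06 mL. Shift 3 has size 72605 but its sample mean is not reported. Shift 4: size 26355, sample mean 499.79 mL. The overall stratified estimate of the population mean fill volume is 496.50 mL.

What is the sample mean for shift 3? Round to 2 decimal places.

Σ Nₕx̄ₕ = N·μ, so 72605·x̄_3 = 154497·496.50 − (18164·494.01 + 37373·504.06 + 26355·499.79).
= 76707760.5 − 40983397.47 = 35724363.03.
x̄_3 = 35724363.03 / 72605 = 492.0372... → 492.04.

492.04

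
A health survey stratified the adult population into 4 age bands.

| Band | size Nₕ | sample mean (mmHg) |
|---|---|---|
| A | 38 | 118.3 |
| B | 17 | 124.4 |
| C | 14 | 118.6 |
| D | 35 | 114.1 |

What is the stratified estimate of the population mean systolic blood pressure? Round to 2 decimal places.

N = 38 + 17 + 14 + 35 = 104.
The stratified mean weights each stratum mean by its population share Nₕ/N.
Σ Nₕx̄ₕ = 38·118.3 + 17·124.4 + 14·118.6 + 35·114.1 = 4495.4 + 2114.8 + 1660.4 + 3993.5 = 12264.1.
Divide by N: 12264.1 / 104 = 117.9240... → 117.92.

117.92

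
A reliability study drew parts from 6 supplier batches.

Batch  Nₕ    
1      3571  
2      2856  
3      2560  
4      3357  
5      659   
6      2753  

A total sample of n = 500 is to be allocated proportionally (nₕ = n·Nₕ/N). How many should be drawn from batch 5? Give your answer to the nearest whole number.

N = 3571 + 2856 + 2560 + 3357 + 659 + 2753 = 15756.
n_5 = 500·659/15756 = 20.913... → 21.

21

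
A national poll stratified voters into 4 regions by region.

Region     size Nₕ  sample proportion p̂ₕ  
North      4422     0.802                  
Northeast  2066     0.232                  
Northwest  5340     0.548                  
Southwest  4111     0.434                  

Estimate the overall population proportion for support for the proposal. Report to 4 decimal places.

Wₕ = Nₕ/N with N = 15939: 0.2774, 0.1296, 0.3350, 0.2579.
p̂_st = 0.2774·0.802 + 0.1296·0.232 + 0.3350·0.548 + 0.2579·0.434 ≈ 0.548105... → 0.5481.

0.5481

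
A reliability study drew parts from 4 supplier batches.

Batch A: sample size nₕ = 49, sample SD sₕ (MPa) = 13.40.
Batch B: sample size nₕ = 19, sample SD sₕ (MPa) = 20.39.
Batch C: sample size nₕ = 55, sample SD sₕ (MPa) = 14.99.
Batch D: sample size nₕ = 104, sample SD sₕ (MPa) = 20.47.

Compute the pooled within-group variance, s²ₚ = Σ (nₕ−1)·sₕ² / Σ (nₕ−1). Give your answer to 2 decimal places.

Degrees of freedom: 48 + 18 + 54 + 103 = 223.
Σ(nₕ−1)sₕ² = 48·179.56 + 18·415.7521 + 54·224.7001 + 103·419.0209 = 71395.3759.
s²ₚ = 71395.3759 / 223 = 320.1586... → 320.16.

320.16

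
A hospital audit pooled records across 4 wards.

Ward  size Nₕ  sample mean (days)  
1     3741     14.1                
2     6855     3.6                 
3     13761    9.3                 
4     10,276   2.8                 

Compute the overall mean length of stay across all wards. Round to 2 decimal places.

N = 34633; weights Wₕ = Nₕ/N = (0.1080, 0.1979, 0.3973, 0.2967).
x̄_st = Σ Wₕ·x̄ₕ = 0.1080·14.1 + 0.1979·3.6 + 0.3973·9.3 + 0.2967·2.8 ≈ 6.7616...
→ 6.76.

6.76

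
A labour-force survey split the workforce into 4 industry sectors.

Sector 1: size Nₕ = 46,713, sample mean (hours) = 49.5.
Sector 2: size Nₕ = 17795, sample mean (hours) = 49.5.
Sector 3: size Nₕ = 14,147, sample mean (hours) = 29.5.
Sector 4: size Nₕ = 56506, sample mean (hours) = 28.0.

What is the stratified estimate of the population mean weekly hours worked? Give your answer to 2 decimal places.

x̄_st = (Σ Nₕx̄ₕ) / (Σ Nₕ) = (46713·49.5 + 17795·49.5 + 14147·29.5 + 56506·28.0) / 135161
= 5192650.5 / 135161 = 38.4183... → 38.42.

38.42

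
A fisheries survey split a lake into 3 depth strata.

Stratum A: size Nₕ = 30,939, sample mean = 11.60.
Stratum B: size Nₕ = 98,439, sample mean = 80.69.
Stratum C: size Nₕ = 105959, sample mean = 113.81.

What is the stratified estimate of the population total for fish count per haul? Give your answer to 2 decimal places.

Population total = Σ Nₕ·x̄ₕ (each stratum's size times its mean).
30939·11.60 + 98439·80.69 + 105959·113.81 = 358892.4 + 7943042.91 + 12059193.79 = 20361129.10.

20361129.10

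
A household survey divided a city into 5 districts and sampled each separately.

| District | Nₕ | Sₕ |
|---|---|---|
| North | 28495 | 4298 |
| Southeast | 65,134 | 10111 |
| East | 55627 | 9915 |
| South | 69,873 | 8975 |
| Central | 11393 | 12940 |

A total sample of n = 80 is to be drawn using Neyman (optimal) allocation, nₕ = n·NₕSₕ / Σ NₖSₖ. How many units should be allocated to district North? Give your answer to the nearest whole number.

5

North: NₕSₕ = 28495·4298 = 122471510
Southeast: NₕSₕ = 65134·10111 = 658569874
East: NₕSₕ = 55627·9915 = 551541705
South: NₕSₕ = 69873·8975 = 627110175
Central: NₕSₕ = 11393·12940 = 147425420
Σ NₕSₕ = 2107118684.
n_North = 80·122471510/2107118684 = 4.650... → 5.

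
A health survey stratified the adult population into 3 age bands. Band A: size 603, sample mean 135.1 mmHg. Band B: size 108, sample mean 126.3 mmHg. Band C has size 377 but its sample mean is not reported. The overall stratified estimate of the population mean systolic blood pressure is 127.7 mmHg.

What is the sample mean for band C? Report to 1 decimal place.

N = 603 + 108 + 377 = 1088.
Overall total = μ·N = 127.7·1088 = 138937.6.
Subtract the known strata: 603·135.1 + 108·126.3 = 95105.7.
Remaining total for band C: 138937.6 − 95105.7 = 43831.9.
Divide by its size: 43831.9 / 377 = 116.265... → 116.3.

116.3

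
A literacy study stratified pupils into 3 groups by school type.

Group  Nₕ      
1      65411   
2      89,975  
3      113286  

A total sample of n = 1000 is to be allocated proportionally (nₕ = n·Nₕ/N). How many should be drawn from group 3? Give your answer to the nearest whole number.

N = 65411 + 89975 + 113286 = 268672.
n_3 = 1000·113286/268672 = 421.652... → 422.

422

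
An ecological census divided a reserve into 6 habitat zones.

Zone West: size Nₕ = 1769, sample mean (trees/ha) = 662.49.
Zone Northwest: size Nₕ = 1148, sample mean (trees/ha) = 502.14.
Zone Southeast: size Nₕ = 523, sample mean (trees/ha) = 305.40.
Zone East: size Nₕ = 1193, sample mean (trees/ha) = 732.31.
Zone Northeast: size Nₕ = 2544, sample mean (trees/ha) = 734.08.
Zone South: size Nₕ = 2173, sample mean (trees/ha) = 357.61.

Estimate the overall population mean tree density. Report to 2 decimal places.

x̄_st = (Σ Nₕx̄ₕ) / (Σ Nₕ) = (1769·662.49 + 1148·502.14 + 523·305.40 + 1193·732.31 + 2544·734.08 + 2173·357.61) / 9350
= 5426357.61 / 9350 = 580.3591... → 580.36.

580.36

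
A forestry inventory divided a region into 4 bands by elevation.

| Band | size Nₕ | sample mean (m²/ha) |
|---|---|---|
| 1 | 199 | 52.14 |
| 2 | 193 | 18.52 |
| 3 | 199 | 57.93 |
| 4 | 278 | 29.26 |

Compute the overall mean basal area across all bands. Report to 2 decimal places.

N = 869; weights Wₕ = Nₕ/N = (0.2290, 0.2221, 0.2290, 0.3199).
x̄_st = Σ Wₕ·x̄ₕ = 0.2290·52.14 + 0.2221·18.52 + 0.2290·57.93 + 0.3199·29.26 ≈ 38.6796...
→ 38.68.

38.68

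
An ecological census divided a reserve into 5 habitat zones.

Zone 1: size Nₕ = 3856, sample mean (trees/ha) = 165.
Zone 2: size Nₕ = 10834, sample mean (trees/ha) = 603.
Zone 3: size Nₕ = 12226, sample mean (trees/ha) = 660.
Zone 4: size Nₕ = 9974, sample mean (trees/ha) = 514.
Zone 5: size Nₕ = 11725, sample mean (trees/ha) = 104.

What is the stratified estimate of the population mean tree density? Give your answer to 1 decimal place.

444.0

N = 48615; weights Wₕ = Nₕ/N = (0.0793, 0.2229, 0.2515, 0.2052, 0.2412).
x̄_st = Σ Wₕ·x̄ₕ = 0.0793·165 + 0.2229·603 + 0.2515·660 + 0.2052·514 + 0.2412·104 ≈ 443.985...
→ 444.0.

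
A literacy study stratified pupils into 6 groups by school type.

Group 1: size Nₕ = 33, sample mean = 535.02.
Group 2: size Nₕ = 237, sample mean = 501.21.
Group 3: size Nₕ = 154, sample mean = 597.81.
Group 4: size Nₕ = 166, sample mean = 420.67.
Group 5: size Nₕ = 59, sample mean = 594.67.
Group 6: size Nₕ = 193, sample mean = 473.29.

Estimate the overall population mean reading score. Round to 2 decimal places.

x̄_st = (Σ Nₕx̄ₕ) / (Σ Nₕ) = (33·535.02 + 237·501.21 + 154·597.81 + 166·420.67 + 59·594.67 + 193·473.29) / 842
= 424766.89 / 842 = 504.4737... → 504.47.

504.47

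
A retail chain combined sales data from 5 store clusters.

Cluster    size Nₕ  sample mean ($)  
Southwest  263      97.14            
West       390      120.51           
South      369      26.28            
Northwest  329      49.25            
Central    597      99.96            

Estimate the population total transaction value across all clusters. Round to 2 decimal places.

158123.41

Estimate total by summing Nₕ·x̄ₕ over strata.
263·97.14 + 390·120.51 + 369·26.28 + 329·49.25 + 597·99.96 = 25547.82 + 46998.9 + 9697.32 + 16203.25 + 59676.12 = 158123.41.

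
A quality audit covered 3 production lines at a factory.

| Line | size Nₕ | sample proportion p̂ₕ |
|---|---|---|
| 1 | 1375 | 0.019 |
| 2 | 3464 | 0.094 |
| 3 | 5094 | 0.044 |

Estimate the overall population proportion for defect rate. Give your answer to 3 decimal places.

N = 1375 + 3464 + 5094 = 9933.
Overall proportion = Σ (Nₕ/N)·p̂ₕ.
Σ Nₕp̂ₕ = 26.125 + 325.616 + 224.136 = 575.877.
575.877 / 9933 = 0.05798... → 0.058.

0.058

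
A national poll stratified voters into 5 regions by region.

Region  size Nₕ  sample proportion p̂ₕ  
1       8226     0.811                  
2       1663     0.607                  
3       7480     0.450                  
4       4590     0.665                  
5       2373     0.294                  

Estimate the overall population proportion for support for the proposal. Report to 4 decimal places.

0.6081

Wₕ = Nₕ/N with N = 24332: 0.3381, 0.0683, 0.3074, 0.1886, 0.0975.
p̂_st = 0.3381·0.811 + 0.0683·0.607 + 0.3074·0.450 + 0.1886·0.665 + 0.0975·0.294 ≈ 0.608118... → 0.6081.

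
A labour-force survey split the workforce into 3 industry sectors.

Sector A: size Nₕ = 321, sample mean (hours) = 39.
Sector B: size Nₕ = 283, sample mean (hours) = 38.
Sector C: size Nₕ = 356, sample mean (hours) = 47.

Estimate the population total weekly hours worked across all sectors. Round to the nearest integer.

40005

Estimate total by summing Nₕ·x̄ₕ over strata.
321·39 + 283·38 + 356·47 = 12519 + 10754 + 16732 = 40005.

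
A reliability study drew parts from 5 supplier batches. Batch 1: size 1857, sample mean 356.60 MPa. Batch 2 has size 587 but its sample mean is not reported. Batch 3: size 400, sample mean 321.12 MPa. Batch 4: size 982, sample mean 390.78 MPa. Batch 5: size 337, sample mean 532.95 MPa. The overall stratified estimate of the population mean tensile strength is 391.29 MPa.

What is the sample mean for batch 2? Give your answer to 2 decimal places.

N = 1857 + 587 + 400 + 982 + 337 = 4163.
Overall total = μ·N = 391.29·4163 = 1628940.27.
Subtract the known strata: 1857·356.60 + 400·321.12 + 982·390.78 + 337·532.95 = 1354004.31.
Remaining total for batch 2: 1628940.27 − 1354004.31 = 274935.96.
Divide by its size: 274935.96 / 587 = 468.3747... → 468.37.

468.37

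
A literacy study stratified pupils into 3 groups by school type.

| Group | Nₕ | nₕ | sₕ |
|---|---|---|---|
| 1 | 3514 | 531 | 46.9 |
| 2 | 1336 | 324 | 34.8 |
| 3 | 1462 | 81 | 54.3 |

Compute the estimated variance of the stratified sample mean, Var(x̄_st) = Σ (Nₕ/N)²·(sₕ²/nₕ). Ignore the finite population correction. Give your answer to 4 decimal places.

N = 6312; Wₕ = Nₕ/N.
group 1: (3514/6312)²·46.9²/531 = 1.2838690
group 2: (1336/6312)²·34.8²/324 = 0.1674528
group 3: (1462/6312)²·54.3²/81 = 1.9528793
Sum = 3.4042011 → 3.4042.

3.4042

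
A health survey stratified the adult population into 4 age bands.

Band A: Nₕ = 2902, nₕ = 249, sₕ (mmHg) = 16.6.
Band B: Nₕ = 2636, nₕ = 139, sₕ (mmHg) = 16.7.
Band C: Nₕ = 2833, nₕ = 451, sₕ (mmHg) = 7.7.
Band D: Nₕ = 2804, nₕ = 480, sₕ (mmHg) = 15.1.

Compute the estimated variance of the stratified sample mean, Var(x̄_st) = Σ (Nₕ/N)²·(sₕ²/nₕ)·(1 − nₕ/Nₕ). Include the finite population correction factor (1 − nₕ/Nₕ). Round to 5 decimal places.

0.20587

N = 11175. Term for each stratum: Wₕ²sₕ²/nₕ·(1−nₕ/Nₕ).
Var(x̄_st) = 0.06822702 + 0.10575162 + 0.00710392 + 0.02478744 = 0.20587001 → 0.20587.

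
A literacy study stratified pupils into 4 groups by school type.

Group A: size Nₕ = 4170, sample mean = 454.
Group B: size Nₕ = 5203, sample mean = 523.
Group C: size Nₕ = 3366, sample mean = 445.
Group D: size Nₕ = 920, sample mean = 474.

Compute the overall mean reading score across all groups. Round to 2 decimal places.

N = 4170 + 5203 + 3366 + 920 = 13659.
Weight each subgroup mean by Nₕ/N and sum.
Σ Nₕx̄ₕ = 4170·454 + 5203·523 + 3366·445 + 920·474 = 1893180 + 2721169 + 1497870 + 436080 = 6548299.
Divide by N: 6548299 / 13659 = 479.4128... → 479.41.

479.41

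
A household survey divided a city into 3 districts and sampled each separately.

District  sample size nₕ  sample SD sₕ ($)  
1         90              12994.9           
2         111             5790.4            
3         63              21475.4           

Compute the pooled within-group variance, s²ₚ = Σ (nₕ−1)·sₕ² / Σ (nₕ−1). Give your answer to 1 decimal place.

181269407.6

1: (90−1)·12994.9² = 89·168867426.01 = 15029200914.89
2: (111−1)·5790.4² = 110·33528732.16 = 3688160537.6
3: (63−1)·21475.4² = 62·461192805.16 = 28593953919.92
Numerator = 47311315372.41; denominator = Σ(nₕ−1) = 261.
s²ₚ = 47311315372.41/261 = 181269407.557... → 181269407.6.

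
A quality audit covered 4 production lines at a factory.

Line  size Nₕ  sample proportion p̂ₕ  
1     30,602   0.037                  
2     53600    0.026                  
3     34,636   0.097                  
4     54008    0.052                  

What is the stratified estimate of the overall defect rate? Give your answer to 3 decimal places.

N = 30602 + 53600 + 34636 + 54008 = 172846.
Overall proportion = Σ (Nₕ/N)·p̂ₕ.
Σ Nₕp̂ₕ = 1132.274 + 1393.6 + 3359.692 + 2808.416 = 8693.982.
8693.982 / 172846 = 0.05030... → 0.050.

0.050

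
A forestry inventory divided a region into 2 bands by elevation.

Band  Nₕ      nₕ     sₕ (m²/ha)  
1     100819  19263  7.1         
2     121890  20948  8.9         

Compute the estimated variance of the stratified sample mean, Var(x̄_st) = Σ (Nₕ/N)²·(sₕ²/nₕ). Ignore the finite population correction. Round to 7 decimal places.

0.0016689

N = 222709. Term for each stratum: Wₕ²sₕ²/nₕ.
Var(x̄_st) = 0.0005362929 + 0.0011326561 = 0.0016689489 → 0.0016689.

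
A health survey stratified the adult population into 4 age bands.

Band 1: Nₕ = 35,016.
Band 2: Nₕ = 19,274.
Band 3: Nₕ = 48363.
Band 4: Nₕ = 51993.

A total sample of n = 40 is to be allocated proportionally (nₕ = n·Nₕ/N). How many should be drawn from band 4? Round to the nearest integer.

13

N = 35016 + 19274 + 48363 + 51993 = 154646.
n_4 = 40·51993/154646 = 13.448... → 13.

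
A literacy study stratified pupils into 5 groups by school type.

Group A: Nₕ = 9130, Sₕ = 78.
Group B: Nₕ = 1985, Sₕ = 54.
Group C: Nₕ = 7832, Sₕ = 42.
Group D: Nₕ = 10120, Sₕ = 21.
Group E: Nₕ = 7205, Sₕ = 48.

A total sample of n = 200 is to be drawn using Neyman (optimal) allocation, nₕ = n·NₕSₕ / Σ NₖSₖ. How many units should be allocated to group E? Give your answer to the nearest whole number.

A: NₕSₕ = 9130·78 = 712140
B: NₕSₕ = 1985·54 = 107190
C: NₕSₕ = 7832·42 = 328944
D: NₕSₕ = 10120·21 = 212520
E: NₕSₕ = 7205·48 = 345840
Σ NₕSₕ = 1706634.
n_E = 200·345840/1706634 = 40.529... → 41.

41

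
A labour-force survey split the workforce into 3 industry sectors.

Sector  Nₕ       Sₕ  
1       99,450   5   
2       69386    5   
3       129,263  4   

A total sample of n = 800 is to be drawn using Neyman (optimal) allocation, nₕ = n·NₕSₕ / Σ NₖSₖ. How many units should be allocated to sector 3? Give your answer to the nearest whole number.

Σ NₕSₕ = 99450·5 + 69386·5 + 129263·4 = 1361232.
Share for 3: 517052/1361232 = 0.37984.
n_3 = 800 × 0.37984 = 303.873... → 304.

304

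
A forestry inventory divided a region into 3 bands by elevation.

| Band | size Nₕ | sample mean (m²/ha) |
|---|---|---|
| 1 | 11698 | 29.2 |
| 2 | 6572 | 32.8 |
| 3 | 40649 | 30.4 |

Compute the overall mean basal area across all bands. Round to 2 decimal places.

x̄_st = (Σ Nₕx̄ₕ) / (Σ Nₕ) = (11698·29.2 + 6572·32.8 + 40649·30.4) / 58919
= 1792872.8 / 58919 = 30.4295... → 30.43.

30.43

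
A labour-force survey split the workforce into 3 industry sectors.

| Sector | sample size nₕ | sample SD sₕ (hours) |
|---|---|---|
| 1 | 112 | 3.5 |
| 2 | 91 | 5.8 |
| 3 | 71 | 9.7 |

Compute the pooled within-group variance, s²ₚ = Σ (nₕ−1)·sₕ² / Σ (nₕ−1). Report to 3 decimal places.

1: (112−1)·3.5² = 111·12.25 = 1359.75
2: (91−1)·5.8² = 90·33.64 = 3027.6
3: (71−1)·9.7² = 70·94.09 = 6586.3
Numerator = 10973.65; denominator = Σ(nₕ−1) = 271.
s²ₚ = 10973.65/271 = 40.49317... → 40.493.

40.493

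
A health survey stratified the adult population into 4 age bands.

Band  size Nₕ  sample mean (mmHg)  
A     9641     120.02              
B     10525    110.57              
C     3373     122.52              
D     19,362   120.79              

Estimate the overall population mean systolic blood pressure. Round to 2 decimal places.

118.25

x̄_st = (Σ Nₕx̄ₕ) / (Σ Nₕ) = (9641·120.02 + 10525·110.57 + 3373·122.52 + 19362·120.79) / 42901
= 5072858.01 / 42901 = 118.2457... → 118.25.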